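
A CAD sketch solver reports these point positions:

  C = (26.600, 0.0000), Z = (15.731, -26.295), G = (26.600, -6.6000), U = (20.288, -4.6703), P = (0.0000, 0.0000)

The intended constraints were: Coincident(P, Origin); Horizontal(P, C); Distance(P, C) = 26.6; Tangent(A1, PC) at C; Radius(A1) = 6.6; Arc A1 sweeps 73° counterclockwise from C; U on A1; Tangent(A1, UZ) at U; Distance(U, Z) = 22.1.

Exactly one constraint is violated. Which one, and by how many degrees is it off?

Tangent(A1, UZ) at U — off by 5.10°.

P = (0.00, 0.00) ✓; P.y = 0.00, C.y = 0.00 ✓; |PC| = 26.60 ✓; ∠(GC, CP) = 90.00° ✓; |GC| = 6.600 ✓; bearing(G→U) − bearing(G→C) = 73.00° ✓; |GU| = 6.600 ✓; ∠(GU, UZ) = 84.90° ✗; |UZ| = 22.10 ✓.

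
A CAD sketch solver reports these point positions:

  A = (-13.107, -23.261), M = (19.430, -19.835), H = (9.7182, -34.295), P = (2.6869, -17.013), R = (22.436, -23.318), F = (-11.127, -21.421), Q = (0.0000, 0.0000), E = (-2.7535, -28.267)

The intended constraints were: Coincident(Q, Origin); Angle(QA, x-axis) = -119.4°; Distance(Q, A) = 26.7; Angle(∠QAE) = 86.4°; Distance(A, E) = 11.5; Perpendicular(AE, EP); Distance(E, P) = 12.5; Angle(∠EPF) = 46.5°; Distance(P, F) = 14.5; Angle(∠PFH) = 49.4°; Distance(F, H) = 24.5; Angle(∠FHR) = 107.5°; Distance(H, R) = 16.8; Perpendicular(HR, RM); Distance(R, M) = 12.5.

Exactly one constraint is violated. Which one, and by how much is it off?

Distance(R, M) = 12.5 — off by 7.90.

Q = (0.00, 0.00) ✓; QA at -119.4° ✓; |QA| = 26.70 ✓; ∠QAE = 86.40° ✓; |AE| = 11.50 ✓; ∠(AE, EP) = 90.00° ✓; |EP| = 12.50 ✓; ∠EPF = 46.50° ✓; |PF| = 14.50 ✓; ∠PFH = 49.40° ✓; |FH| = 24.50 ✓; ∠FHR = 107.5° ✓; |HR| = 16.80 ✓; ∠(HR, RM) = 90.00° ✓; |RM| = 4.601 ✗.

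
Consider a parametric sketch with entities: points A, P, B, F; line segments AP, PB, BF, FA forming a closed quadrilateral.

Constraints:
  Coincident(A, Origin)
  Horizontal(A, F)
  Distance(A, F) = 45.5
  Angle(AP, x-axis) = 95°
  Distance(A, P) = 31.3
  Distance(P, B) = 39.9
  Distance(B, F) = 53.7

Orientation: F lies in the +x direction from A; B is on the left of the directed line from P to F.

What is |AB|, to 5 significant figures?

60.602

A is at the origin; A and F share the same y with |AF| = 45.5 and F in +x, so F = (45.5, 0). AP runs at 95.0° with |AP| = 31.3, so P = (-2.7280, 31.181). B is determined by |PB| = 39.9 and |BF| = 53.7 together: it lies at the intersection of circle(P, 39.9) and circle(F, 53.7). With |PF| = 57.430, the foot of the radical line on PF is 17.469 from P and the perpendicular offset is √(39.9² − 17.469²) = 35.873. Taking the left-of-PF solution: B = (31.419, 51.821).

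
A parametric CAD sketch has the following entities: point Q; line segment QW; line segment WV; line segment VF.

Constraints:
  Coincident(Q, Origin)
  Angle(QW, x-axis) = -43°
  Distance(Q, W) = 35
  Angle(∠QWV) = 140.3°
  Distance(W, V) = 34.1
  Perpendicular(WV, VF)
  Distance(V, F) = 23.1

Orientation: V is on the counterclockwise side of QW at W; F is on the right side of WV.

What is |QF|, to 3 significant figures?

76.1

Q is at the origin; QW runs at -43.0° with length 35.0, so W = 35.0·(cos -43.0°, sin -43.0°) = (25.6, -23.9). ∠QWV = 140.3°, so WV runs at -43.0° + (180° − 140.3°) = -3.30° from the x-axis; with |WV| = 34.1, V = W + 34.1·(cos -3.30°, sin -3.30°) = (59.6, -25.8). WV is perpendicular to VF; with |VF| = 23.1 on the right of WV, F = V + 23.1·(-0.0576, -0.998) = (58.3, -48.9). Then |QF| = |F − Q| = 76.1.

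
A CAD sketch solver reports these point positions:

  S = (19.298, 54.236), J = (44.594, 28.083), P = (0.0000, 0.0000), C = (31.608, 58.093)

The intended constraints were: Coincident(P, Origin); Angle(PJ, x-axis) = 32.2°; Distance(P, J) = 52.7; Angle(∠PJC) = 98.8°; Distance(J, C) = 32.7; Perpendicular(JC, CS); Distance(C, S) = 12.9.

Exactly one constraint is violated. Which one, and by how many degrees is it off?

Perpendicular(JC, CS) — off by 6.00°.

P = (0.00, 0.00) ✓; PJ at 32.20° ✓; |PJ| = 52.70 ✓; ∠PJC = 98.80° ✓; |JC| = 32.70 ✓; ∠(JC, CS) = 84.00° ✗; |CS| = 12.90 ✓.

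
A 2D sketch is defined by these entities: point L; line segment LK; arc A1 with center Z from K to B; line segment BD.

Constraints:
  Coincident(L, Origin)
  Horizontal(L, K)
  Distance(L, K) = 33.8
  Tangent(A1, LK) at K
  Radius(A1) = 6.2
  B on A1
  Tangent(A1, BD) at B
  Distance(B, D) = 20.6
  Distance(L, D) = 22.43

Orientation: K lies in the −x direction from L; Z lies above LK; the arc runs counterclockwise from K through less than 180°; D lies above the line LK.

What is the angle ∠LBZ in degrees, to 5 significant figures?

139.55°

Checks: |LK| = 33.80 ✓; |ZB| = 6.200 ✓; ∠(ZB, BD) = 90.00° ✓; |BD| = 20.60 ✓; |LD| = 22.43 ✓.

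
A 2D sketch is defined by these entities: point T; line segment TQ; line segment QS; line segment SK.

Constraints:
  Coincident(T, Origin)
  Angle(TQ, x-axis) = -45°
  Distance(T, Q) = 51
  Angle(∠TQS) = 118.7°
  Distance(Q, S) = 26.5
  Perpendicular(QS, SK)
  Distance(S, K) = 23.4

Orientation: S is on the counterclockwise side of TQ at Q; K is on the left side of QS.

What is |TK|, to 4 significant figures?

55.27

∠TQS = 118.7°, so QS runs at -45.0° + (180° − 118.7°) = 16.30° from the x-axis; with |QS| = 26.5, S = Q + 26.5·(cos 16.30°, sin 16.30°) = (61.50, -28.62). QS ⟂ SK; with |SK| = 23.4 on the left of QS, K = S + 23.4·(-0.2807, 0.9598) = (54.93, -6.165). Then |TK| = |K − T| = 55.27.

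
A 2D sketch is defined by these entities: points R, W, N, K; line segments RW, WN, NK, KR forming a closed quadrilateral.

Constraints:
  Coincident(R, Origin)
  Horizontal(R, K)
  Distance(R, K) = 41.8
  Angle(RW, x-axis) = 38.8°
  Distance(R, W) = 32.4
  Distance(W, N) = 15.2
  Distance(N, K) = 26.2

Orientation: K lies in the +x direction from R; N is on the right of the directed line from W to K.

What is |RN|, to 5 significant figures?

18.439

R is at the origin; RK is horizontal with |RK| = 41.8 and K in +x, so K = (41.8, 0). RW runs at 38.8° with |RW| = 32.4, so W = (25.251, 20.302). N is determined by |WN| = 15.2 and |NK| = 26.2 together: it lies at the intersection of circle(W, 15.2) and circle(K, 26.2). With |WK| = 26.193, the foot of the radical line on WK is 4.4030 from W and the perpendicular offset is √(15.2² − 4.4030²) = 14.548. Taking the right-of-WK solution: N = (16.756, 7.6970).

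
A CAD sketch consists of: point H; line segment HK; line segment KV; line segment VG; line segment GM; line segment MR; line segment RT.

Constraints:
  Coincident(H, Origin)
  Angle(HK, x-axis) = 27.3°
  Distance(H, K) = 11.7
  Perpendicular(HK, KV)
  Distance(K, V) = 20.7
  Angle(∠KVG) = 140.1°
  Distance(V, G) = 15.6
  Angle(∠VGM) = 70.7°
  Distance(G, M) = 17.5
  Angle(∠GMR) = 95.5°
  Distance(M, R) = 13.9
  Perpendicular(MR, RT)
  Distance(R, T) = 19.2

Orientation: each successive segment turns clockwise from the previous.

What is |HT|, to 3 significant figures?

29.2

∠GMR = 95.5° gives MR at 63.6° from the x-axis; with |MR| = 13.9, R = (7.81, -6.55). The perpendicularity gives RT at right angles to MR, so RT runs at -26.4°; with |RT| = 19.2, T = (25.0, -15.1). Then |HT| = |T − H| = 29.2.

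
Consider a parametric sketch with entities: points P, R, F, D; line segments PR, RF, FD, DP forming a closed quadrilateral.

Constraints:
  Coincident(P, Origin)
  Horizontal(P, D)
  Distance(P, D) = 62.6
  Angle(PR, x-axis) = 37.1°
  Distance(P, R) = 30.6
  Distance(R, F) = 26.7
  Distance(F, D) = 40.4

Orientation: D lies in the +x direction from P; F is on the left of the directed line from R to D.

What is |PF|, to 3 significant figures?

57.3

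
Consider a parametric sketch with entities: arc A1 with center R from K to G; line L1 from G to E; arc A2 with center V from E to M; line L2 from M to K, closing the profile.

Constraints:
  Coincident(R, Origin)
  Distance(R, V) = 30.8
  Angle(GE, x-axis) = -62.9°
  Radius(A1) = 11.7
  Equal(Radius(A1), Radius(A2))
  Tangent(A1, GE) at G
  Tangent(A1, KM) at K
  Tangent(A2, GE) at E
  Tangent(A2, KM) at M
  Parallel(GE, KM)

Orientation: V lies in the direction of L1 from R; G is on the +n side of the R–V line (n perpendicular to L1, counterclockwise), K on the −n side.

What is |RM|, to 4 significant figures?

32.95

The slot axis is L1's direction at -62.9°, so u = (cos -62.9°, sin -62.9°) = (0.4555, -0.8902) and n = (−sin -62.9°, cos -62.9°) = (0.8902, 0.4555). R is at the origin and V lies 30.8 along u from R, so V = 30.8·u = (14.03, -27.42). Tangency of A1 to both parallel lines with radius 11.7 puts G and K at R ± 11.7·n: G = (10.42, 5.330), K = (-10.42, -5.330). Equal radii place E and M the same way about V: E = V + 11.7·n = (24.45, -22.09), M = V − 11.7·n = (3.615, -32.75). Then |RM| = |M − R| = 32.95.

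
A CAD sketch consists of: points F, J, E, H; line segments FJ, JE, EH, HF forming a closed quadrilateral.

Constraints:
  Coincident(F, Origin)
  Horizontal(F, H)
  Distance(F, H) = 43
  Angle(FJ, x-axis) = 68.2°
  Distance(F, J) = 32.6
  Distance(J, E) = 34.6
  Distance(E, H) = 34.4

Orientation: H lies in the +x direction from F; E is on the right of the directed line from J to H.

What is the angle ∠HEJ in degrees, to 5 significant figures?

77.631°

Checks: |JE| = 34.60 ✓; |EH| = 34.40 ✓.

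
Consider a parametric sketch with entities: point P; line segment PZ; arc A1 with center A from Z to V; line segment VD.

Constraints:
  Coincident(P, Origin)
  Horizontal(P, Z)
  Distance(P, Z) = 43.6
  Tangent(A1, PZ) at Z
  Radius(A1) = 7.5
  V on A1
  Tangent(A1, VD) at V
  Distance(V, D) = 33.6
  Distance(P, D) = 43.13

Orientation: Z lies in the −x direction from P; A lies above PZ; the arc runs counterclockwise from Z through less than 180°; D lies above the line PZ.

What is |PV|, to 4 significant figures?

36.95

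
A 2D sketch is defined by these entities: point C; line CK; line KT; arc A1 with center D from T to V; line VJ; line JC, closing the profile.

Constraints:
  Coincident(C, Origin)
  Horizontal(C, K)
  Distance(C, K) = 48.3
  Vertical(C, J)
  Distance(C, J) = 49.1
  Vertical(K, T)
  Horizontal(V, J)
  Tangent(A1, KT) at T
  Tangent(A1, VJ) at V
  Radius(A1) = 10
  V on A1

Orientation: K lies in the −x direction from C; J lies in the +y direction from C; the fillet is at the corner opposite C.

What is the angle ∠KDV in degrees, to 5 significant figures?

165.65°

C is at the origin; C and K share the same y with |CK| = 48.3 and K on the −x side, so K = (-48.300, 0.0000). CJ is vertical with |CJ| = 49.1 and J on the +y side, so J = (0.0000, 49.100). The virtual corner opposite C is at (-48.300, 49.100). Tangency of A1 to KT means the radius DT is perpendicular to KT and tangency of A1 to VJ means the radius DV is perpendicular to VJ, with radius 10.0, so the center D sits 10.0 in from both sides at D = (-38.300, 39.100). That places the tangent points at T = (-48.300, 39.100) on KT and V = (-38.300, 49.100) on VJ. Then cos ∠KDV = DK·DV / (|DK||DV|), giving 165.65°.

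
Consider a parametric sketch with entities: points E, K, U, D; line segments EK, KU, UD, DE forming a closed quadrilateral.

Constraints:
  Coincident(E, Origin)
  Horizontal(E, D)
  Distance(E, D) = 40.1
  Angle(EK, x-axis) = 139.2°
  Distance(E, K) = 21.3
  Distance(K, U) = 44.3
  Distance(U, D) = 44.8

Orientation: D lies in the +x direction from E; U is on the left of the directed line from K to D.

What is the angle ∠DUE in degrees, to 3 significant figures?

53.3°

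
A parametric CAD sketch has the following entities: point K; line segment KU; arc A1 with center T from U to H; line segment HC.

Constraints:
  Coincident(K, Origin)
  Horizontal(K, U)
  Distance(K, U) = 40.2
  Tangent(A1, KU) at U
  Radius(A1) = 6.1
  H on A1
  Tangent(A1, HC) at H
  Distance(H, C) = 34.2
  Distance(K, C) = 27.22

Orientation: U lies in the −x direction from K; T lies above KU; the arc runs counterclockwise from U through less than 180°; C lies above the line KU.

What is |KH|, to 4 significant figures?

36.09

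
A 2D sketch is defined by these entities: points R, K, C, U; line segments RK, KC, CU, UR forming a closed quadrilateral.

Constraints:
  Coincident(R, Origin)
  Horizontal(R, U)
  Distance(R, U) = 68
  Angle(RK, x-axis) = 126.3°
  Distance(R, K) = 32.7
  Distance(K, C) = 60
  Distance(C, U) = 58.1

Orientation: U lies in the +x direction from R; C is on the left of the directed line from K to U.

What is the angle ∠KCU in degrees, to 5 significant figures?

101.17°

R is at the origin; R and U share the same y with |RU| = 68.0 and U in +x, so U = (68.0, 0). RK runs at 126.3° with |RK| = 32.7, so K = (-19.359, 26.354). C is determined by |KC| = 60.0 and |CU| = 58.1 together: it lies at the intersection of circle(K, 60.0) and circle(U, 58.1). With |KU| = 91.247, the foot of the radical line on KU is 46.853 from K and the perpendicular offset is √(60.0² − 46.853²) = 37.480. Taking the left-of-KU solution: C = (36.323, 48.705).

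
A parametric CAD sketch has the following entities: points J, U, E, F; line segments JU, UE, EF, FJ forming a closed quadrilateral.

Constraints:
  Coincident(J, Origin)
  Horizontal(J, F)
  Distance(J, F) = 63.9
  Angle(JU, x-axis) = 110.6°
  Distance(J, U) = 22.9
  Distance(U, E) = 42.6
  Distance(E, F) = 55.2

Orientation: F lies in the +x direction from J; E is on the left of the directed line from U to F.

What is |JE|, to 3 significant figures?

51.5

J is at the origin; J and F share the same y with |JF| = 63.9 and F in +x, so F = (63.9, 0). JU runs at 110.6° with |JU| = 22.9, so U = (-8.06, 21.4). E is determined by |UE| = 42.6 and |EF| = 55.2 together: it lies at the intersection of circle(U, 42.6) and circle(F, 55.2). With |UF| = 75.1, the foot of the radical line on UF is 29.3 from U and the perpendicular offset is √(42.6² − 29.3²) = 30.9. Taking the left-of-UF solution: E = (28.9, 42.7).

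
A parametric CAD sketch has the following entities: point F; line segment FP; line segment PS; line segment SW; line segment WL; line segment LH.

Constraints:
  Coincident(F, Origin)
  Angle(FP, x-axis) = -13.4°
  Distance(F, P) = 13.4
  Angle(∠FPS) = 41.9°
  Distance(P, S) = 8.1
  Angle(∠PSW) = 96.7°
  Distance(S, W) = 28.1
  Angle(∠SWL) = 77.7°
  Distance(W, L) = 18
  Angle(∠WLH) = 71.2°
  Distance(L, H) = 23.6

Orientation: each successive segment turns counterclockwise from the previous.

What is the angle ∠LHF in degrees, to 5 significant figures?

82.004°

∠SWL = 77.7° gives WL at -49.700° from the x-axis; with |WL| = 18.0, L = (-4.7446, -23.366). ∠WLH = 71.2° gives LH at 59.100° from the x-axis; with |LH| = 23.6, H = (7.3750, -3.1159). Then cos ∠LHF = HL·HF / (|HL||HF|), giving 82.004°.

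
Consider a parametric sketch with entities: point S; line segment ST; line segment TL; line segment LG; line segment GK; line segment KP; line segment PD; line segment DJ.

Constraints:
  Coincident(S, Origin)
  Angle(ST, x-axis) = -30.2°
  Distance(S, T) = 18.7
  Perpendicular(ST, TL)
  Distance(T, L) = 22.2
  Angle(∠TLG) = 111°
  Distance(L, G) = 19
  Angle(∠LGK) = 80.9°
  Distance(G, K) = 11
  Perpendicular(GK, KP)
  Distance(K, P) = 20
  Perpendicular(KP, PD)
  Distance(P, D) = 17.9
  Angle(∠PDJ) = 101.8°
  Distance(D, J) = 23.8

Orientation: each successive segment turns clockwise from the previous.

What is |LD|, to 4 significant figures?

9.982

GK is perpendicular to KP, so KP runs at -18.30°; with |KP| = 20.0, P = (8.682, -21.39). The perpendicularity gives PD at right angles to KP, so PD runs at -108.3°; with |PD| = 17.9, D = (3.061, -38.39). Then |LD| = |D − L| = 9.982.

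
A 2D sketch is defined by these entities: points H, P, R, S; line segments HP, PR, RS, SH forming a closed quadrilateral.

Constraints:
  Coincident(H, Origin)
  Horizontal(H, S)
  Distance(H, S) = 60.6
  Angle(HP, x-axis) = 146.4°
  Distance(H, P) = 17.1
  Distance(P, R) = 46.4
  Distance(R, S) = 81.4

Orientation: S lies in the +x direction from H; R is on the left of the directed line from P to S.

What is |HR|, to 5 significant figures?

53.784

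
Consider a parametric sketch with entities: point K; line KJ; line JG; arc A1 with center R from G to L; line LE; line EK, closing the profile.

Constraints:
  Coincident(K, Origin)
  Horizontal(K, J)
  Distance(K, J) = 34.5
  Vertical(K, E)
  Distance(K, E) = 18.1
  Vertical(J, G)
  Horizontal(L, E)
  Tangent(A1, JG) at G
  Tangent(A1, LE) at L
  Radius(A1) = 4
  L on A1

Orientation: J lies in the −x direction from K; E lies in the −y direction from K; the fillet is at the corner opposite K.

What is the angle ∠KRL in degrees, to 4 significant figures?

114.8°

K is at the origin; KJ is horizontal with |KJ| = 34.5 and J on the −x side, so J = (-34.50, 0.000). K and E share the same x with |KE| = 18.1 and E on the −y side, so E = (0.000, -18.10). The virtual corner opposite K is at (-34.50, -18.10). A1 meets JG tangentially, so RG is at right angles to JG and the tangent condition forces RL to be normal to LE, with radius 4.0, so the center R sits 4.0 in from both sides at R = (-30.50, -14.10). That places the tangent points at G = (-34.50, -14.10) on JG and L = (-30.50, -18.10) on LE. Then cos ∠KRL = RK·RL / (|RK||RL|), giving 114.8°.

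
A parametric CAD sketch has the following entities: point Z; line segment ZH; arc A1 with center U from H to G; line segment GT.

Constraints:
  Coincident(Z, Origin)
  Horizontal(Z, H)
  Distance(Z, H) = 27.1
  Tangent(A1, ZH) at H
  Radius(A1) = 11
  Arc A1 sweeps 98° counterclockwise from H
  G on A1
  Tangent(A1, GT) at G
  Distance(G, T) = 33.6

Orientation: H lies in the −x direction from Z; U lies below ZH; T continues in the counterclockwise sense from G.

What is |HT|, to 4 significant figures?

46.22

Z is at the origin; ZH is horizontal with |ZH| = 27.1 and H on the −x side, so H = (-27.10, 0.000). Since A1 is tangent to ZH there, UH ⟂ ZH, so U = H + (0, -11) = (-27.10, -11.00). On A1, H sits at bearing 90° from U; a 98° counterclockwise sweep puts G at bearing 188°, so G = U + 11.0·(cos 188°, sin 188°) = (-37.99, -12.53). Tangency of A1 to GT means the radius UG is perpendicular to GT, so GT runs along (−sin 188°, cos 188°); with |GT| = 33.6, T = (-33.32, -45.80). Then |HT| = |T − H| = 46.22.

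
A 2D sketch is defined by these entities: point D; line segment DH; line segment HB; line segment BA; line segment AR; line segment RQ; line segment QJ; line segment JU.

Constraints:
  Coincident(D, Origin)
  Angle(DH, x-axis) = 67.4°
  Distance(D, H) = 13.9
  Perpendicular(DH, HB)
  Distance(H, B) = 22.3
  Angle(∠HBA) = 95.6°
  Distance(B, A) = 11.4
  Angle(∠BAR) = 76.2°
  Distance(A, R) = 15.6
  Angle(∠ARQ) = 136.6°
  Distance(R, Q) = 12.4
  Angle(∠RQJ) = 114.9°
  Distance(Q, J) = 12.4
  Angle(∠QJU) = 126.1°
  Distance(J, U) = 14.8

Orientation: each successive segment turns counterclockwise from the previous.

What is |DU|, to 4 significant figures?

34.66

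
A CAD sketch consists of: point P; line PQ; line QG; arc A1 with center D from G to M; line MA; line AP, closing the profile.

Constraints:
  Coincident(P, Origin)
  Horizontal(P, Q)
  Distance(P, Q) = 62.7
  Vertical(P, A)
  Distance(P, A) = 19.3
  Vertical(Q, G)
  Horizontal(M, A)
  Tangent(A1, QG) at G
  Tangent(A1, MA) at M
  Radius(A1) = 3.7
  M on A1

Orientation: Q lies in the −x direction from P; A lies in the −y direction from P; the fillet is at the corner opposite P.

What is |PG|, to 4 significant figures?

64.61

P is at the origin; P and Q share the same y with |PQ| = 62.7 and Q on the −x side, so Q = (-62.70, 0.000). P and A share the same x with |PA| = 19.3 and A on the −y side, so A = (0.000, -19.30). The virtual corner opposite P is at (-62.70, -19.30). Since A1 is tangent to QG there, DG ⟂ QG and since A1 is tangent to MA there, DM ⟂ MA, with radius 3.7, so the center D sits 3.7 in from both sides at D = (-59.00, -15.60). That places the tangent points at G = (-62.70, -15.60) on QG and M = (-59.00, -19.30) on MA. Then |PG| = |G − P| = 64.61.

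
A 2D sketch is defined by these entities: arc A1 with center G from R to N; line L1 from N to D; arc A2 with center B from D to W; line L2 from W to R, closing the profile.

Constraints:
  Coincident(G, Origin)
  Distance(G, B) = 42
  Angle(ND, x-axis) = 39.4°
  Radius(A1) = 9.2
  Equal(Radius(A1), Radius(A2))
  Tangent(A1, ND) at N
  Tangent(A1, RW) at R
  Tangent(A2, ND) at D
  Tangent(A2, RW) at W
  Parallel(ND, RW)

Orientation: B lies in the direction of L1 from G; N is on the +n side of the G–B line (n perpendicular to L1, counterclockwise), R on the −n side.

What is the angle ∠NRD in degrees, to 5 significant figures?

66.342°

Tangency of A1 to both parallel lines with radius 9.2 puts N and R at G ± 9.2·n: N = (-5.8395, 7.1091), R = (5.8395, -7.1091). Equal radii place D and W the same way about B: D = B + 9.2·n = (26.615, 33.768), W = B − 9.2·n = (38.294, 19.550). Then cos ∠NRD = RN·RD / (|RN||RD|), giving 66.342°.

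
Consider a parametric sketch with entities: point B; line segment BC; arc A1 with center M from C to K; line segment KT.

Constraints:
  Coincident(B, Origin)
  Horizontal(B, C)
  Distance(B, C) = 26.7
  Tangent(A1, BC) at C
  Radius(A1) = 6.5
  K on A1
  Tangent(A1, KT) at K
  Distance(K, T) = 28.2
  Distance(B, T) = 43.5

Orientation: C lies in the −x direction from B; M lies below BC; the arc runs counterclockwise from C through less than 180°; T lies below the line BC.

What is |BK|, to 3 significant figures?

34.0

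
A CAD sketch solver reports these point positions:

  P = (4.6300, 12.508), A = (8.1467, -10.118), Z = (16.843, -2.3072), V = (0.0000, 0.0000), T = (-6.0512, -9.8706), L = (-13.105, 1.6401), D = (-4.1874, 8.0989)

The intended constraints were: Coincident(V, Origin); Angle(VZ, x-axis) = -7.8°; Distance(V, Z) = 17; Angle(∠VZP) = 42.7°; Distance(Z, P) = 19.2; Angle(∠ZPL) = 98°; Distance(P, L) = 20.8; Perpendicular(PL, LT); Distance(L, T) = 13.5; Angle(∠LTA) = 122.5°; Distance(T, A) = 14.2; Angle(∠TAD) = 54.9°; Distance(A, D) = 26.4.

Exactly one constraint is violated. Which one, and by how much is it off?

Distance(A, D) = 26.4 — off by 4.40.

V = (0.00, 0.00) ✓; VZ at -7.800° ✓; |VZ| = 17.00 ✓; ∠VZP = 42.70° ✓; |ZP| = 19.20 ✓; ∠ZPL = 98.00° ✓; |PL| = 20.80 ✓; ∠(PL, LT) = 90.00° ✓; |LT| = 13.50 ✓; ∠LTA = 122.5° ✓; |TA| = 14.20 ✓; ∠TAD = 54.90° ✓; |AD| = 22.00 ✗.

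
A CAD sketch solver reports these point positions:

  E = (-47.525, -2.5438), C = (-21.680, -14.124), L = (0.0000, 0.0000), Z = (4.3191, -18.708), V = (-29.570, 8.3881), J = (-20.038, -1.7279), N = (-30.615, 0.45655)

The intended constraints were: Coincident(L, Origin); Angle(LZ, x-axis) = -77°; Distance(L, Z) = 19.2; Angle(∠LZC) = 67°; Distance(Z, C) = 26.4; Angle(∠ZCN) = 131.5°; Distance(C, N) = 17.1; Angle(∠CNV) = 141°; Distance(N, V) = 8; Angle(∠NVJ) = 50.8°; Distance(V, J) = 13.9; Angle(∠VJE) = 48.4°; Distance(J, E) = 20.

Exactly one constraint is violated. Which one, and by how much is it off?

Distance(J, E) = 20 — off by 7.50.

L = (0.00, 0.00) ✓; LZ at -77.00° ✓; |LZ| = 19.20 ✓; ∠LZC = 67.00° ✓; |ZC| = 26.40 ✓; ∠ZCN = 131.5° ✓; |CN| = 17.10 ✓; ∠CNV = 141.0° ✓; |NV| = 8.000 ✓; ∠NVJ = 50.80° ✓; |VJ| = 13.90 ✓; ∠VJE = 48.40° ✓; |JE| = 27.50 ✗.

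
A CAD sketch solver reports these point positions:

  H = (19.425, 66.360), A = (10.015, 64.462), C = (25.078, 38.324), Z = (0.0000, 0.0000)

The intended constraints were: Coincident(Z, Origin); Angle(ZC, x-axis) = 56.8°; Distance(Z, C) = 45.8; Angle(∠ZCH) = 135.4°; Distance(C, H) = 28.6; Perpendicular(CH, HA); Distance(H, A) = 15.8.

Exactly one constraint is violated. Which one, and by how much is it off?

Distance(H, A) = 15.8 — off by 6.20.

Z = (0.00, 0.00) ✓; ZC at 56.80° ✓; |ZC| = 45.80 ✓; ∠ZCH = 135.4° ✓; |CH| = 28.60 ✓; ∠(CH, HA) = 90.00° ✓; |HA| = 9.600 ✗.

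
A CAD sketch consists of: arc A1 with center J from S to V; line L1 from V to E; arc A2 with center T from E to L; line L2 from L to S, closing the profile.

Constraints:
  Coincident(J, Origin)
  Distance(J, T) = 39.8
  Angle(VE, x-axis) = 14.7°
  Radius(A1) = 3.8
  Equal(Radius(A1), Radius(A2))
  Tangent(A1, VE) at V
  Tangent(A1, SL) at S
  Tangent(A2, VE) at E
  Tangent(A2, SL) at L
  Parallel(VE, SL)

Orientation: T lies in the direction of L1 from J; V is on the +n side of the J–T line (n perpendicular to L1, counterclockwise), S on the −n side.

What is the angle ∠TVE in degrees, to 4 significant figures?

5.454°

The slot axis is L1's direction at 14.7°, so u = (cos 14.7°, sin 14.7°) = (0.9673, 0.2538) and n = (−sin 14.7°, cos 14.7°) = (-0.2538, 0.9673). J is at the origin and T lies 39.8 along u from J, so T = 39.8·u = (38.50, 10.10). Tangency of A1 to both parallel lines with radius 3.8 puts V and S at J ± 3.8·n: V = (-0.9643, 3.676), S = (0.9643, -3.676). Equal radii place E and L the same way about T: E = T + 3.8·n = (37.53, 13.78), L = T − 3.8·n = (39.46, 6.424). Then cos ∠TVE = VT·VE / (|VT||VE|), giving 5.454°.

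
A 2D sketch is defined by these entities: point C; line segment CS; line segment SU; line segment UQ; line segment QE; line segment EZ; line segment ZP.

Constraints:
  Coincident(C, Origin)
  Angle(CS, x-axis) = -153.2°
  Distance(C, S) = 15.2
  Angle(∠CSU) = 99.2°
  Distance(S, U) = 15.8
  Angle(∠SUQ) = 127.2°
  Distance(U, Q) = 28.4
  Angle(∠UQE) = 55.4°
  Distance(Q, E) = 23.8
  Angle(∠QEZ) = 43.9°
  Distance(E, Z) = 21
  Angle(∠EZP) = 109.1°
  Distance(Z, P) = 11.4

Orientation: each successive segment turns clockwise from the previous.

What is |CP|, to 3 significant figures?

36.5

C is at the origin; CS runs at -153.2° with length 15.2, so S = (-13.6, -6.85). ∠CSU = 99.2° gives SU at 126° from the x-axis; with |SU| = 15.8, U = (-22.9, 5.93). ∠SUQ = 127.2° gives UQ at 73.2° from the x-axis; with |UQ| = 28.4, Q = (-14.6, 33.1). ∠UQE = 55.4° gives QE at -51.4° from the x-axis; with |QE| = 23.8, E = (0.203, 14.5). ∠QEZ = 43.9° gives EZ at 172° from the x-axis; with |EZ| = 21.0, Z = (-20.6, 17.3). ∠EZP = 109.1° gives ZP at 102° from the x-axis; with |ZP| = 11.4, P = (-22.9, 28.4). Then |CP| = |P − C| = 36.5.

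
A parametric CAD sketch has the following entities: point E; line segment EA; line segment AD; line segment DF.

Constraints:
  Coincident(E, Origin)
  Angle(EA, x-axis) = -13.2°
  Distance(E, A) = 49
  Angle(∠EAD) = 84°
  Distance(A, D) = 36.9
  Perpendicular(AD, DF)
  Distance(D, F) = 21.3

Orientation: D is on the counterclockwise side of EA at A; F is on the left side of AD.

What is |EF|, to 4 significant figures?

41.98

E is at the origin; EA runs at -13.2° with length 49.0, so A = 49.0·(cos -13.2°, sin -13.2°) = (47.71, -11.19). ∠EAD = 84.0°, so AD runs at -13.2° + (180° − 84.0°) = 82.80° from the x-axis; with |AD| = 36.9, D = A + 36.9·(cos 82.80°, sin 82.80°) = (52.33, 25.42). AD is perpendicular to DF; with |DF| = 21.3 on the left of AD, F = D + 21.3·(-0.9921, 0.1253) = (31.20, 28.09). Then |EF| = |F − E| = 41.98.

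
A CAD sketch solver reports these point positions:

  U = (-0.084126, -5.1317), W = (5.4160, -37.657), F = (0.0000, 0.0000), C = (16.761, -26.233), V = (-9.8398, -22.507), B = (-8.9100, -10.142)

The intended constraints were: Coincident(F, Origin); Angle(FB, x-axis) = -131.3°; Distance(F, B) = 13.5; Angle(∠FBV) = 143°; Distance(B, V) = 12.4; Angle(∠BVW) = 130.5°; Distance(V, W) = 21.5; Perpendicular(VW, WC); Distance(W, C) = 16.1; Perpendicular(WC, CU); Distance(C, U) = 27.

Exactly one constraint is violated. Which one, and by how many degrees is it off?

Perpendicular(WC, CU) — off by 6.60°.

F = (0.00, 0.00) ✓; FB at -131.3° ✓; |FB| = 13.50 ✓; ∠FBV = 143.0° ✓; |BV| = 12.40 ✓; ∠BVW = 130.5° ✓; |VW| = 21.50 ✓; ∠(VW, WC) = 90.00° ✓; |WC| = 16.10 ✓; ∠(WC, CU) = 83.40° ✗; |CU| = 27.00 ✓.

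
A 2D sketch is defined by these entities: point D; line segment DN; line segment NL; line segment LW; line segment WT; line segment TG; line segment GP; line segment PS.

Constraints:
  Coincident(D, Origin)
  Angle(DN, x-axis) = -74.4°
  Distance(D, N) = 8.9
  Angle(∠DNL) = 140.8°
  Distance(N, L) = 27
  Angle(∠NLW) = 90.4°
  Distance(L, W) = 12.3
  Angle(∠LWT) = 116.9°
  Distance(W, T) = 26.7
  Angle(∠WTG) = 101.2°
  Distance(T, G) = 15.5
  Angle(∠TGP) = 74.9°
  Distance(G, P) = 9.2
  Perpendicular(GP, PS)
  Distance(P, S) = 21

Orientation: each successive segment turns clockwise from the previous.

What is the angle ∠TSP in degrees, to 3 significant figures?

40.5°

∠TGP = 74.9° gives GP at -90.2° from the x-axis; with |GP| = 9.2, P = (-6.50, -7.04). GP ⟂ PS, so PS runs at 180°; with |PS| = 21.0, S = (-27.5, -6.97). Then cos ∠TSP = ST·SP / (|ST||SP|), giving 40.5°.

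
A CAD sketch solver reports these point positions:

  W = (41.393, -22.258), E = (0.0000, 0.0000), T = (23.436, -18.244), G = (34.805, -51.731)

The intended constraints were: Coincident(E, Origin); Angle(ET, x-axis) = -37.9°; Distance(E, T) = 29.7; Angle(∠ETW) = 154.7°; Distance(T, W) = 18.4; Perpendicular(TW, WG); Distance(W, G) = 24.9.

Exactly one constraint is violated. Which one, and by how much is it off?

Distance(W, G) = 24.9 — off by 5.30.

E = (0.00, 0.00) ✓; ET at -37.90° ✓; |ET| = 29.70 ✓; ∠ETW = 154.7° ✓; |TW| = 18.40 ✓; ∠(TW, WG) = 90.00° ✓; |WG| = 30.20 ✗.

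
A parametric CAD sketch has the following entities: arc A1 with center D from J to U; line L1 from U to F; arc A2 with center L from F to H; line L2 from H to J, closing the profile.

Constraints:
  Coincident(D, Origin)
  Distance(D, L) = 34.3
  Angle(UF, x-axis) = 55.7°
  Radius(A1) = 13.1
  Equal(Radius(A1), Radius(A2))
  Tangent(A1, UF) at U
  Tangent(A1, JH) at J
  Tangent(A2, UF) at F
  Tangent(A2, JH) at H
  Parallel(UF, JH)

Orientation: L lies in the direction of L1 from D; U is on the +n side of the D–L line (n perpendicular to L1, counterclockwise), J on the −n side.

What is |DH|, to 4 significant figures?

36.72

The slot axis is L1's direction at 55.7°, so u = (cos 55.7°, sin 55.7°) = (0.5635, 0.8261) and n = (−sin 55.7°, cos 55.7°) = (-0.8261, 0.5635). D is at the origin and L lies 34.3 along u from D, so L = 34.3·u = (19.33, 28.34). Tangency of A1 to both parallel lines with radius 13.1 puts U and J at D ± 13.1·n: U = (-10.82, 7.382), J = (10.82, -7.382). Equal radii place F and H the same way about L: F = L + 13.1·n = (8.507, 35.72), H = L − 13.1·n = (30.15, 20.95). Then |DH| = |H − D| = 36.72.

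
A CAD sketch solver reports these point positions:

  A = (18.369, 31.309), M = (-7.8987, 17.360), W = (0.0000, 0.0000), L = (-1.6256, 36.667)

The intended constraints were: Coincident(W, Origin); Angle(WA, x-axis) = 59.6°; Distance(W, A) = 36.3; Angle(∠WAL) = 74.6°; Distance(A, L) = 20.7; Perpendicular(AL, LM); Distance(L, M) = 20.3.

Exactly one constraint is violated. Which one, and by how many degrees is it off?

Perpendicular(AL, LM) — off by 3.00°.

W = (0.00, 0.00) ✓; WA at 59.60° ✓; |WA| = 36.30 ✓; ∠WAL = 74.60° ✓; |AL| = 20.70 ✓; ∠(AL, LM) = 87.00° ✗; |LM| = 20.30 ✓.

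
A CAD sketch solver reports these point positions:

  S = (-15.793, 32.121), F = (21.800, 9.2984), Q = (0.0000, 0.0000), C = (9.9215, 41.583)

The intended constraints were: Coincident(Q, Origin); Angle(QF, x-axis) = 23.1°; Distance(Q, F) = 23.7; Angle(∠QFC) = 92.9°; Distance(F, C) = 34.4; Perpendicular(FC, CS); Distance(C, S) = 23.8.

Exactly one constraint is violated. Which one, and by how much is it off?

Distance(C, S) = 23.8 — off by 3.60.

Q = (0.00, 0.00) ✓; QF at 23.10° ✓; |QF| = 23.70 ✓; ∠QFC = 92.90° ✓; |FC| = 34.40 ✓; ∠(FC, CS) = 90.00° ✓; |CS| = 27.40 ✗.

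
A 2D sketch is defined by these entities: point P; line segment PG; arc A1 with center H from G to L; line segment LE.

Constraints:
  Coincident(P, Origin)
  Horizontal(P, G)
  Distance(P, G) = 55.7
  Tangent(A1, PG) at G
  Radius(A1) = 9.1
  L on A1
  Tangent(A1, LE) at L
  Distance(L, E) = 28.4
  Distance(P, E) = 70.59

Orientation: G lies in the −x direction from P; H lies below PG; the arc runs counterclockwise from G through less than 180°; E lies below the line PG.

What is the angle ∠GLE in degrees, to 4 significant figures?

129.3°

Checks: |HL| = 9.100 ✓; ∠(HL, LE) = 90.00° ✓; |LE| = 28.40 ✓; |PE| = 70.59 ✓.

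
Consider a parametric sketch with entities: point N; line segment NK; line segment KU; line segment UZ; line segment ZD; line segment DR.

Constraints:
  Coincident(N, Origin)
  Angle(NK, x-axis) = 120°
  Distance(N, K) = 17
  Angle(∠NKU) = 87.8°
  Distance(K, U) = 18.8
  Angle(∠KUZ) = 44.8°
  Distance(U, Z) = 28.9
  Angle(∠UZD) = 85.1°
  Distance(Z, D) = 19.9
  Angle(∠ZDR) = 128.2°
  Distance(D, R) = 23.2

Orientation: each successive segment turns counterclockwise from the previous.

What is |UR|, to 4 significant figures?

33.49

N is at the origin; NK runs at 120.0° with length 17.0, so K = (-8.500, 14.72). ∠NKU = 87.8° gives KU at -147.8° from the x-axis; with |KU| = 18.8, U = (-24.41, 4.704). ∠KUZ = 44.8° gives UZ at -12.60° from the x-axis; with |UZ| = 28.9, Z = (3.796, -1.600). ∠UZD = 85.1° gives ZD at 82.30° from the x-axis; with |ZD| = 19.9, D = (6.462, 18.12). ∠ZDR = 128.2° gives DR at 134.1° from the x-axis; with |DR| = 23.2, R = (-9.683, 34.78). Then |UR| = |R − U| = 33.49.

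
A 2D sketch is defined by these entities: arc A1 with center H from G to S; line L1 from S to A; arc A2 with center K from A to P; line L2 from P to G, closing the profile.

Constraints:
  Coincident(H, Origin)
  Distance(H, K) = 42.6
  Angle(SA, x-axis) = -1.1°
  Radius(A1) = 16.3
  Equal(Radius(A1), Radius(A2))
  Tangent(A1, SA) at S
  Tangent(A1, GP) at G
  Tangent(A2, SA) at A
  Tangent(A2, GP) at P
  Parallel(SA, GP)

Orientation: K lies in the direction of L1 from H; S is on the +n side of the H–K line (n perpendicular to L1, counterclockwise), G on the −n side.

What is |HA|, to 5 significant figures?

45.612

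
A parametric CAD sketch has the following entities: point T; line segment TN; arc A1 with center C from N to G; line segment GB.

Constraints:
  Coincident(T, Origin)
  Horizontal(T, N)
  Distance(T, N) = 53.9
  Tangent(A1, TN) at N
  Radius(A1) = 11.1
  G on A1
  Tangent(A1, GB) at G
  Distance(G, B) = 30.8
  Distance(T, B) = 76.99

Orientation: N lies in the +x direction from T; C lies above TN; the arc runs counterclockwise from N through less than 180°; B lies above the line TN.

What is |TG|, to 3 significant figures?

66.0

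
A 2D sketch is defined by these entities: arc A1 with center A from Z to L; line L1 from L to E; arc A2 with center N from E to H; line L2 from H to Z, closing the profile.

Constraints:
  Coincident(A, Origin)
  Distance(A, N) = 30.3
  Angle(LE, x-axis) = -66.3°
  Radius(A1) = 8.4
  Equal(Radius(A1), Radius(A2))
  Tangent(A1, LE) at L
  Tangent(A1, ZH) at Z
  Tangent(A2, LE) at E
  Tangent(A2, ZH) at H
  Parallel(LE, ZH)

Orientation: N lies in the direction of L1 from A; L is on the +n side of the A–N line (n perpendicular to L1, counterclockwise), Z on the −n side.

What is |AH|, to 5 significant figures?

31.443

The slot axis is L1's direction at -66.3°, so u = (cos -66.3°, sin -66.3°) = (0.40195, -0.91566) and n = (−sin -66.3°, cos -66.3°) = (0.91566, 0.40195). A is at the origin and N lies 30.3 along u from A, so N = 30.3·u = (12.179, -27.745). Tangency of A1 to both parallel lines with radius 8.4 puts L and Z at A ± 8.4·n: L = (7.6916, 3.3764), Z = (-7.6916, -3.3764). Equal radii place E and H the same way about N: E = N + 8.4·n = (19.871, -24.368), H = N − 8.4·n = (4.4875, -31.121). Then |AH| = |H − A| = 31.443.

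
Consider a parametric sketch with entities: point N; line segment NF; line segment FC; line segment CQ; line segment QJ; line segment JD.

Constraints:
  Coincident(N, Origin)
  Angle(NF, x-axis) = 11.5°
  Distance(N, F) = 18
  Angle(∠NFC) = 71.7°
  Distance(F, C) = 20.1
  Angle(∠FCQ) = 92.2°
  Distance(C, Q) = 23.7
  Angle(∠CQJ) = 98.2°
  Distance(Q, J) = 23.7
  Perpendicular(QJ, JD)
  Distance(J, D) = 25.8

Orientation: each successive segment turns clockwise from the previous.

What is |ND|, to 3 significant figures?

19.2

N is at the origin; NF runs at 11.5° with length 18.0, so F = (17.6, 3.59). ∠NFC = 71.7° gives FC at -96.8° from the x-axis; with |FC| = 20.1, C = (15.3, -16.4). ∠FCQ = 92.2° gives CQ at 175° from the x-axis; with |CQ| = 23.7, Q = (-8.36, -14.5). ∠CQJ = 98.2° gives QJ at 93.6° from the x-axis; with |QJ| = 23.7, J = (-9.85, 9.18). QJ ⟂ JD, so JD runs at 3.60°; with |JD| = 25.8, D = (15.9, 10.8). Then |ND| = |D − N| = 19.2.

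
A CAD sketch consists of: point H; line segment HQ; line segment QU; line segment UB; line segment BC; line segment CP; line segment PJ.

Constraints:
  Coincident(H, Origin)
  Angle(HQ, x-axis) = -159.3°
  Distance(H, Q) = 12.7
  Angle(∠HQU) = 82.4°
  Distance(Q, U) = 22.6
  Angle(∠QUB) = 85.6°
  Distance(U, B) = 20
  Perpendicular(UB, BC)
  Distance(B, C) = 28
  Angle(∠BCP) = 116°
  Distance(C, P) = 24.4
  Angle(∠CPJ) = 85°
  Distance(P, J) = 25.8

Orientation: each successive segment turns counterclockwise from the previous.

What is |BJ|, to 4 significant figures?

34.43

H is at the origin; HQ runs at -159.3° with length 12.7, so Q = (-11.88, -4.489). ∠HQU = 82.4° gives QU at -61.70° from the x-axis; with |QU| = 22.6, U = (-1.166, -24.39). ∠QUB = 85.6° gives UB at 32.70° from the x-axis; with |UB| = 20.0, B = (15.66, -13.58). The perpendicularity gives BC at right angles to UB, so BC runs at 122.7°; with |BC| = 28.0, C = (0.5377, 9.979). ∠BCP = 116.0° gives CP at -173.3° from the x-axis; with |CP| = 24.4, P = (-23.70, 7.132). ∠CPJ = 85.0° gives PJ at -78.30° from the x-axis; with |PJ| = 25.8, J = (-18.46, -18.13). Then |BJ| = |J − B| = 34.43.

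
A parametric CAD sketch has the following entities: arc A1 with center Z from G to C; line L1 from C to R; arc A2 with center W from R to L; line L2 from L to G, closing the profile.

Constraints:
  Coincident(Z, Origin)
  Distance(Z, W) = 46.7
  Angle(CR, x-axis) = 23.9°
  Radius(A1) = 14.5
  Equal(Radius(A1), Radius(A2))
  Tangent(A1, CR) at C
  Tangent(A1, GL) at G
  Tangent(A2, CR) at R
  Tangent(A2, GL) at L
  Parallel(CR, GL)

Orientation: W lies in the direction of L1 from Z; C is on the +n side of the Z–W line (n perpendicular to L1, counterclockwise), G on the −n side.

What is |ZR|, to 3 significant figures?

48.9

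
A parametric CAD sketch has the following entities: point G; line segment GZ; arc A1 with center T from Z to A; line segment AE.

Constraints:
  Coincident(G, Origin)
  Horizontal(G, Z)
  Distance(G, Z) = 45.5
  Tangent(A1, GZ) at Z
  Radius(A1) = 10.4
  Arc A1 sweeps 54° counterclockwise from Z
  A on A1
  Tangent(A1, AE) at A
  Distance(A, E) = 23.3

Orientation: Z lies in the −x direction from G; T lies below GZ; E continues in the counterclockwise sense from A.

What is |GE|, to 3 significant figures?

71.5

G is at the origin; GZ is horizontal with |GZ| = 45.5 and Z on the −x side, so Z = (-45.5, 0.00). Tangency of A1 to GZ means the radius TZ is perpendicular to GZ, so T = Z + (0, -10.4) = (-45.5, -10.4). On A1, Z sits at bearing 90° from T; a 54° counterclockwise sweep puts A at bearing 144°, so A = T + 10.4·(cos 144°, sin 144°) = (-53.9, -4.29). Since A1 is tangent to AE there, TA ⟂ AE, so AE runs along (−sin 144°, cos 144°); with |AE| = 23.3, E = (-67.6, -23.1). Then |GE| = |E − G| = 71.5.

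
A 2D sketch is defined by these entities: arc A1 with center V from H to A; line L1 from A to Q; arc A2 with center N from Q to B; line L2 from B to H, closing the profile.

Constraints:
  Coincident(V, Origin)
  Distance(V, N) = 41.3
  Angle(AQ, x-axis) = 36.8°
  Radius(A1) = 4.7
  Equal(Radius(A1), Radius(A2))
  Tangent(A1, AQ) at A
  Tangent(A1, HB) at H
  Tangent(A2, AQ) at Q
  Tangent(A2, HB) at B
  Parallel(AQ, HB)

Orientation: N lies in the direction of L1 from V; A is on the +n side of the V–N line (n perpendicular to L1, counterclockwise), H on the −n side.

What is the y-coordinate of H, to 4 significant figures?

-3.763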